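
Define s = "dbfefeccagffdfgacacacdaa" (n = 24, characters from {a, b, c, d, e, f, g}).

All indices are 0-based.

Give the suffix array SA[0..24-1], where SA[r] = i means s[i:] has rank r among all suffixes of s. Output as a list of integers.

sorted suffixes:
  #0 SA[0]=23  'a'
  #1 SA[1]=22  'aa'
  #2 SA[2]=15  'acacacdaa'
  #3 SA[3]=17  'acacdaa'
  #4 SA[4]=19  'acdaa'
  #5 SA[5]=8  'agffdfgacacacdaa'
  #6 SA[6]=1  'bfefeccagffdfgacacacdaa'
  #7 SA[7]=16  'cacacdaa'
  #8 SA[8]=18  'cacdaa'
  #9 SA[9]=7  'cagffdfgacacacdaa'
  #10 SA[10]=6  'ccagffdfgacacacdaa'
  #11 SA[11]=20  'cdaa'
  #12 SA[12]=21  'daa'
  #13 SA[13]=0  'dbfefeccagffdfgacacacdaa'
  #14 SA[14]=12  'dfgacacacdaa'
  #15 SA[15]=5  'eccagffdfgacacacdaa'
  #16 SA[16]=3  'efeccagffdfgacacacdaa'
  #17 SA[17]=11  'fdfgacacacdaa'
  #18 SA[18]=4  'feccagffdfgacacacdaa'
  #19 SA[19]=2  'fefeccagffdfgacacacdaa'
  #20 SA[20]=10  'ffdfgacacacdaa'
  #21 SA[21]=13  'fgacacacdaa'
  #22 SA[22]=14  'gacacacdaa'
  #23 SA[23]=9  'gffdfgacacacdaa'

[23, 22, 15, 17, 19, 8, 1, 16, 18, 7, 6, 20, 21, 0, 12, 5, 3, 11, 4, 2, 10, 13, 14, 9]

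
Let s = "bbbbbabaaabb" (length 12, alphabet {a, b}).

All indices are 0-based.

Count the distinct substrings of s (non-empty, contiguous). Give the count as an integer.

58

rank→(start, suffix):
  0 → (7, 'aaabb')
  1 → (8, 'aabb')
  2 → (5, 'abaaabb')
  3 → (9, 'abb')
  4 → (11, 'b')
  5 → (6, 'baaabb')
  6 → (4, 'babaaabb')
  7 → (10, 'bb')
  8 → (3, 'bbabaaabb')
  9 → (2, 'bbbabaaabb')
  10 → (1, 'bbbbabaaabb')
  11 → (0, 'bbbbbabaaabb')

SA = [7, 8, 5, 9, 11, 6, 4, 10, 3, 2, 1, 0]
rank  pair      lcp
   1  s[7:],s[8:]  2  'aa'
   2  s[8:],s[5:]  1  'a'
   3  s[5:],s[9:]  2  'ab'
   4  s[9:],s[11:]  0  ''
   5  s[11:],s[6:]  1  'b'
   6  s[6:],s[4:]  2  'ba'
   7  s[4:],s[10:]  1  'b'
   8  s[10:],s[3:]  2  'bb'
   9  s[3:],s[2:]  2  'bb'
  10  s[2:],s[1:]  3  'bbb'
  11  s[1:],s[0:]  4  'bbbb'

n(n+1)/2 = 12·13/2 = 78
Σ LCP = 0 + 2 + 1 + 2 + 0 + 1 + 2 + 1 + 2 + 2 + 3 + 4 = 20
distinct = 78 − 20 = 58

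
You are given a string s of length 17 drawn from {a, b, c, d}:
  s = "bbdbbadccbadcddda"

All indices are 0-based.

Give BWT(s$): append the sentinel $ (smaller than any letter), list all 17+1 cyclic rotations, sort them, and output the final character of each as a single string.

rank  rotation            last
    0  $bbdbbadccbadcddda  a
    1  a$bbdbbadccbadcddd  d
    2  adccbadcddda$bbdbb  b
    3  adcddda$bbdbbadccb  b
    4  badccbadcddda$bbdb  b
    5  badcddda$bbdbbadcc  c
    6  bbadccbadcddda$bbd  d
    7  bbdbbadccbadcddda$  $
    8  bdbbadccbadcddda$b  b
    9  cbadcddda$bbdbbadc  c
   10  ccbadcddda$bbdbbad  d
   11  cddda$bbdbbadccbad  d
   12  da$bbdbbadccbadcdd  d
   13  dbbadccbadcddda$bb  b
   14  dccbadcddda$bbdbba  a
   15  dcddda$bbdbbadccba  a
   16  dda$bbdbbadccbadcd  d
   17  ddda$bbdbbadccbadc  c

adbbbcd$bcdddbaadc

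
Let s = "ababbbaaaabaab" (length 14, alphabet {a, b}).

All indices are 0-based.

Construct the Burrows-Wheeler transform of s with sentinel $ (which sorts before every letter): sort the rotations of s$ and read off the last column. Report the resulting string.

rank  rotation         last
    0  $ababbbaaaabaab  b
    1  aaaabaab$ababbb  b
    2  aaabaab$ababbba  a
    3  aab$ababbbaaaab  b
    4  aabaab$ababbbaa  a
    5  ab$ababbbaaaaba  a
    6  abaab$ababbbaaa  a
    7  ababbbaaaabaab$  $
    8  abbbaaaabaab$ab  b
    9  b$ababbbaaaabaa  a
   10  baaaabaab$ababb  b
   11  baab$ababbbaaaa  a
   12  babbbaaaabaab$a  a
   13  bbaaaabaab$abab  b
   14  bbbaaaabaab$aba  a

bbabaaa$babaaba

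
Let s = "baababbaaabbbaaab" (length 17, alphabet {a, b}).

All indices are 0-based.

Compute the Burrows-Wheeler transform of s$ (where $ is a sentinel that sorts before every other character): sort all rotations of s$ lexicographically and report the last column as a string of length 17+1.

rank  rotation            last
    0  $baababbaaabbbaaab  b
    1  aaab$baababbaaabbb  b
    2  aaabbbaaab$baababb  b
    3  aab$baababbaaabbba  a
    4  aababbaaabbbaaab$b  b
    5  aabbbaaab$baababba  a
    6  ab$baababbaaabbbaa  a
    7  ababbaaabbbaaab$ba  a
    8  abbaaabbbaaab$baab  b
    9  abbbaaab$baababbaa  a
   10  b$baababbaaabbbaaa  a
   11  baaab$baababbaaabb  b
   12  baaabbbaaab$baabab  b
   13  baababbaaabbbaaab$  $
   14  babbaaabbbaaab$baa  a
   15  bbaaab$baababbaaab  b
   16  bbaaabbbaaab$baaba  a
   17  bbbaaab$baababbaaa  a

bbbabaaabaabb$abaa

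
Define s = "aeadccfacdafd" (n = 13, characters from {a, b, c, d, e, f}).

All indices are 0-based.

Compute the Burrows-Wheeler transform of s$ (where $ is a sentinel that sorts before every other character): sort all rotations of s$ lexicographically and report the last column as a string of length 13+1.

dfe$ddacfcaaca

rank  rotation        last
    0  $aeadccfacdafd  d
    1  acdafd$aeadccf  f
    2  adccfacdafd$ae  e
    3  aeadccfacdafd$  $
    4  afd$aeadccfacd  d
    5  ccfacdafd$aead  d
    6  cdafd$aeadccfa  a
    7  cfacdafd$aeadc  c
    8  d$aeadccfacdaf  f
    9  dafd$aeadccfac  c
   10  dccfacdafd$aea  a
   11  eadccfacdafd$a  a
   12  facdafd$aeadcc  c
   13  fd$aeadccfacda  a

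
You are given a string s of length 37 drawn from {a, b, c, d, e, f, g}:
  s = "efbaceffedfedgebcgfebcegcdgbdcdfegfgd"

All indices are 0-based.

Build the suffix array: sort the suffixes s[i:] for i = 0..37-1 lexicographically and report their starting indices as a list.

[3, 2, 20, 15, 27, 29, 24, 4, 21, 16, 36, 28, 9, 30, 25, 12, 19, 14, 8, 11, 0, 5, 22, 32, 1, 18, 7, 10, 31, 6, 34, 26, 23, 35, 13, 17, 33]

rank | idx | suffix
   0 |   3 | aceffedfedgebcgfebcegcdgbdcdfegfgd
   1 |   2 | baceffedfedgebcgfebcegcdgbdcdfegfgd
   2 |  20 | bcegcdgbdcdfegfgd
   3 |  15 | bcgfebcegcdgbdcdfegfgd
   4 |  27 | bdcdfegfgd
   5 |  29 | cdfegfgd
   6 |  24 | cdgbdcdfegfgd
   7 |   4 | ceffedfedgebcgfebcegcdgbdcdfegfgd
   8 |  21 | cegcdgbdcdfegfgd
   9 |  16 | cgfebcegcdgbdcdfegfgd
  10 |  36 | d
  11 |  28 | dcdfegfgd
  12 |   9 | dfedgebcgfebcegcdgbdcdfegfgd
  13 |  30 | dfegfgd
  14 |  25 | dgbdcdfegfgd
  15 |  12 | dgebcgfebcegcdgbdcdfegfgd
  16 |  19 | ebcegcdgbdcdfegfgd
  17 |  14 | ebcgfebcegcdgbdcdfegfgd
  18 |   8 | edfedgebcgfebcegcdgbdcdfegfgd
  19 |  11 | edgebcgfebcegcdgbdcdfegfgd
  20 |   0 | efbaceffedfedgebcgfebcegcdgbdcdfegfgd
  21 |   5 | effedfedgebcgfebcegcdgbdcdfegfgd
  22 |  22 | egcdgbdcdfegfgd
  23 |  32 | egfgd
  24 |   1 | fbaceffedfedgebcgfebcegcdgbdcdfegfgd
  25 |  18 | febcegcdgbdcdfegfgd
  26 |   7 | fedfedgebcgfebcegcdgbdcdfegfgd
  27 |  10 | fedgebcgfebcegcdgbdcdfegfgd
  28 |  31 | fegfgd
  29 |   6 | ffedfedgebcgfebcegcdgbdcdfegfgd
  30 |  34 | fgd
  31 |  26 | gbdcdfegfgd
  32 |  23 | gcdgbdcdfegfgd
  33 |  35 | gd
  34 |  13 | gebcgfebcegcdgbdcdfegfgd
  35 |  17 | gfebcegcdgbdcdfegfgd
  36 |  33 | gfgd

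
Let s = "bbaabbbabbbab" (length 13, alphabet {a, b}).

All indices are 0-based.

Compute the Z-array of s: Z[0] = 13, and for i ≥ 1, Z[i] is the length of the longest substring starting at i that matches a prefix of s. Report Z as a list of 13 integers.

Z[0]=13
i=1: i≥r, start 0; Z[1]=1 grow→box=[1,2)
i=2: i≥r, start 0; Z[2]=0
i=3: i≥r, start 0; Z[3]=0
i=4: i≥r, start 0; Z[4]=2 grow→box=[4,6)
i=5: min(r-i=1, Z[1]=1)=1; Z[5]=3 grow→box=[5,8)
i=6: min(r-i=2, Z[1]=1)=1; Z[6]=1
i=7: min(r-i=1, Z[2]=0)=0; Z[7]=0
i=8: i≥r, start 0; Z[8]=2 grow→box=[8,10)
i=9: min(r-i=1, Z[1]=1)=1; Z[9]=3 grow→box=[9,12)
i=10: min(r-i=2, Z[1]=1)=1; Z[10]=1
i=11: min(r-i=1, Z[2]=0)=0; Z[11]=0
i=12: i≥r, start 0; Z[12]=1 grow→box=[12,13)

[13, 1, 0, 0, 2, 3, 1, 0, 2, 3, 1, 0, 1]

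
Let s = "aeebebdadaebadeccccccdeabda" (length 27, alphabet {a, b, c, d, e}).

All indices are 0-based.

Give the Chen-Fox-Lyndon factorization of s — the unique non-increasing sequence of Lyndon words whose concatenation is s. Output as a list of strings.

["aeebebd", "adaebadeccccccde", "abd", "a"]

emit factor 1: 'aeebebd' (i=0, period=7)
emit factor 2: 'adaebadeccccccde' (i=7, period=16)
emit factor 3: 'abd' (i=23, period=3)
emit factor 4: 'a' (i=26, period=1)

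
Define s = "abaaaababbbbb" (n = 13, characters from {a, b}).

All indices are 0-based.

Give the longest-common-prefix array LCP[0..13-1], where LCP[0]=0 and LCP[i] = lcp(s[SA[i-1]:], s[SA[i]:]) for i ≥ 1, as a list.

[0, 3, 2, 1, 3, 2, 0, 1, 2, 1, 2, 3, 4]

sorted suffixes:
  #0 SA[0]=2  'aaaababbbbb'
  #1 SA[1]=3  'aaababbbbb'
  #2 SA[2]=4  'aababbbbb'
  #3 SA[3]=0  'abaaaababbbbb'
  #4 SA[4]=5  'ababbbbb'
  #5 SA[5]=7  'abbbbb'
  #6 SA[6]=12  'b'
  #7 SA[7]=1  'baaaababbbbb'
  #8 SA[8]=6  'babbbbb'
  #9 SA[9]=11  'bb'
  #10 SA[10]=10  'bbb'
  #11 SA[11]=9  'bbbb'
  #12 SA[12]=8  'bbbbb'

SA = [2, 3, 4, 0, 5, 7, 12, 1, 6, 11, 10, 9, 8]
i: (SA[i-1],SA[i]) lcp shared
  1: (2,3) 3 'aaa'
  2: (3,4) 2 'aa'
  3: (4,0) 1 'a'
  4: (0,5) 3 'aba'
  5: (5,7) 2 'ab'
  6: (7,12) 0 ''
  7: (12,1) 1 'b'
  8: (1,6) 2 'ba'
  9: (6,11) 1 'b'
  10: (11,10) 2 'bb'
  11: (10,9) 3 'bbb'
  12: (9,8) 4 'bbbb'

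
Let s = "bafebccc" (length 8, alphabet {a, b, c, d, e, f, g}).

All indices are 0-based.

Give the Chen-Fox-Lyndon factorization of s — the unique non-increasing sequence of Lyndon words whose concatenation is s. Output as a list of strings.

["b", "afebccc"]

emit factor 1: 'b' (i=0, period=1)
emit factor 2: 'afebccc' (i=1, period=7)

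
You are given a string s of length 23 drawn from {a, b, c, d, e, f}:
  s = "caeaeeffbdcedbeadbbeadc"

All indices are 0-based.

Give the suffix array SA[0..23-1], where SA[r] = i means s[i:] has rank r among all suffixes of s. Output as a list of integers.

[15, 20, 1, 3, 17, 8, 13, 18, 22, 0, 10, 16, 12, 21, 9, 14, 19, 2, 11, 4, 5, 7, 6]

sorted suffixes:
  #0 SA[0]=15  'adbbeadc'
  #1 SA[1]=20  'adc'
  #2 SA[2]=1  'aeaeeffbdcedbeadbbeadc'
  #3 SA[3]=3  'aeeffbdcedbeadbbeadc'
  #4 SA[4]=17  'bbeadc'
  #5 SA[5]=8  'bdcedbeadbbeadc'
  #6 SA[6]=13  'beadbbeadc'
  #7 SA[7]=18  'beadc'
  #8 SA[8]=22  'c'
  #9 SA[9]=0  'caeaeeffbdcedbeadbbeadc'
  #10 SA[10]=10  'cedbeadbbeadc'
  #11 SA[11]=16  'dbbeadc'
  #12 SA[12]=12  'dbeadbbeadc'
  #13 SA[13]=21  'dc'
  #14 SA[14]=9  'dcedbeadbbeadc'
  #15 SA[15]=14  'eadbbeadc'
  #16 SA[16]=19  'eadc'
  #17 SA[17]=2  'eaeeffbdcedbeadbbeadc'
  #18 SA[18]=11  'edbeadbbeadc'
  #19 SA[19]=4  'eeffbdcedbeadbbeadc'
  #20 SA[20]=5  'effbdcedbeadbbeadc'
  #21 SA[21]=7  'fbdcedbeadbbeadc'
  #22 SA[22]=6  'ffbdcedbeadbbeadc'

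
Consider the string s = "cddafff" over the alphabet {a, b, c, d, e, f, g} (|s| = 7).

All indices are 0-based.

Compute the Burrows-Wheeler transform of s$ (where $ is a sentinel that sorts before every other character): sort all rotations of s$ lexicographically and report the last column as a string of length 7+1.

rank  rotation  last
    0  $cddafff  f
    1  afff$cdd  d
    2  cddafff$  $
    3  dafff$cd  d
    4  ddafff$c  c
    5  f$cddaff  f
    6  ff$cddaf  f
    7  fff$cdda  a

fd$dcffa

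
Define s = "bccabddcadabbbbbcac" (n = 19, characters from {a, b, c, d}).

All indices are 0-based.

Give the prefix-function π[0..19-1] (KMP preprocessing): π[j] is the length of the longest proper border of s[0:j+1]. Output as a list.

[0, 0, 0, 0, 1, 0, 0, 0, 0, 0, 0, 1, 1, 1, 1, 1, 2, 0, 0]

π[0] = 0
j=1 s[j]='c': π[1]=0 (border '')
j=2 s[j]='c': π[2]=0 (border '')
j=3 s[j]='a': π[3]=0 (border '')
j=4 s[j]='b': π[4]=1 (border 'b')
j=5 s[j]='d': k: 1→0; π[5]=0 (border '')
j=6 s[j]='d': π[6]=0 (border '')
j=7 s[j]='c': π[7]=0 (border '')
j=8 s[j]='a': π[8]=0 (border '')
j=9 s[j]='d': π[9]=0 (border '')
j=10 s[j]='a': π[10]=0 (border '')
j=11 s[j]='b': π[11]=1 (border 'b')
j=12 s[j]='b': k: 1→0; π[12]=1 (border 'b')
j=13 s[j]='b': k: 1→0; π[13]=1 (border 'b')
j=14 s[j]='b': k: 1→0; π[14]=1 (border 'b')
j=15 s[j]='b': k: 1→0; π[15]=1 (border 'b')
j=16 s[j]='c': π[16]=2 (border 'bc')
j=17 s[j]='a': k: 2→0; π[17]=0 (border '')
j=18 s[j]='c': π[18]=0 (border '')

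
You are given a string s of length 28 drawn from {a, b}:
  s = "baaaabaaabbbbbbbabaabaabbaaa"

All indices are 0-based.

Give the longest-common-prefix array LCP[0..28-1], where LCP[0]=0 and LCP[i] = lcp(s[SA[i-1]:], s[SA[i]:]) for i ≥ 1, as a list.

[0, 1, 2, 3, 3, 4, 2, 5, 3, 4, 1, 4, 5, 2, 3, 0, 4, 4, 3, 4, 2, 1, 3, 2, 3, 4, 5, 6]

rank | idx | suffix
   0 |  27 | a
   1 |  26 | aa
   2 |  25 | aaa
   3 |   1 | aaaabaaabbbbbbbabaabaabbaaa
   4 |   2 | aaabaaabbbbbbbabaabaabbaaa
   5 |   6 | aaabbbbbbbabaabaabbaaa
   6 |   3 | aabaaabbbbbbbabaabaabbaaa
   7 |  18 | aabaabbaaa
   8 |  21 | aabbaaa
   9 |   7 | aabbbbbbbabaabaabbaaa
  10 |   4 | abaaabbbbbbbabaabaabbaaa
  11 |  16 | abaabaabbaaa
  12 |  19 | abaabbaaa
  13 |  22 | abbaaa
  14 |   8 | abbbbbbbabaabaabbaaa
  15 |  24 | baaa
  16 |   0 | baaaabaaabbbbbbbabaabaabbaaa
  17 |   5 | baaabbbbbbbabaabaabbaaa
  18 |  17 | baabaabbaaa
  19 |  20 | baabbaaa
  20 |  15 | babaabaabbaaa
  21 |  23 | bbaaa
  22 |  14 | bbabaabaabbaaa
  23 |  13 | bbbabaabaabbaaa
  24 |  12 | bbbbabaabaabbaaa
  25 |  11 | bbbbbabaabaabbaaa
  26 |  10 | bbbbbbabaabaabbaaa
  27 |   9 | bbbbbbbabaabaabbaaa

SA = [27, 26, 25, 1, 2, 6, 3, 18, 21, 7, 4, 16, 19, 22, 8, 24, 0, 5, 17, 20, 15, 23, 14, 13, 12, 11, 10, 9]
[i] adj suffixes → lcp
  [1] 27/26 → 1 ('a')
  [2] 26/25 → 2 ('aa')
  [3] 25/1 → 3 ('aaa')
  [4] 1/2 → 3 ('aaa')
  [5] 2/6 → 4 ('aaab')
  [6] 6/3 → 2 ('aa')
  [7] 3/18 → 5 ('aabaa')
  [8] 18/21 → 3 ('aab')
  [9] 21/7 → 4 ('aabb')
  [10] 7/4 → 1 ('a')
  [11] 4/16 → 4 ('abaa')
  [12] 16/19 → 5 ('abaab')
  [13] 19/22 → 2 ('ab')
  [14] 22/8 → 3 ('abb')
  [15] 8/24 → 0 ('')
  [16] 24/0 → 4 ('baaa')
  [17] 0/5 → 4 ('baaa')
  [18] 5/17 → 3 ('baa')
  [19] 17/20 → 4 ('baab')
  [20] 20/15 → 2 ('ba')
  [21] 15/23 → 1 ('b')
  [22] 23/14 → 3 ('bba')
  [23] 14/13 → 2 ('bb')
  [24] 13/12 → 3 ('bbb')
  [25] 12/11 → 4 ('bbbb')
  [26] 11/10 → 5 ('bbbbb')
  [27] 10/9 → 6 ('bbbbbb')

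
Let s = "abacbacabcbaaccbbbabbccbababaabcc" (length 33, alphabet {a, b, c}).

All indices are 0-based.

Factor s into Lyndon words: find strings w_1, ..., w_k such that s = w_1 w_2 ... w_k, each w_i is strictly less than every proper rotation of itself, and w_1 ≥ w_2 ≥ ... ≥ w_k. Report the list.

emit factor 1: 'abacbacabcb' (i=0, period=11)
emit factor 2: 'aaccbbbabbccbabab' (i=11, period=17)
emit factor 3: 'aabcc' (i=28, period=5)

["abacbacabcb", "aaccbbbabbccbabab", "aabcc"]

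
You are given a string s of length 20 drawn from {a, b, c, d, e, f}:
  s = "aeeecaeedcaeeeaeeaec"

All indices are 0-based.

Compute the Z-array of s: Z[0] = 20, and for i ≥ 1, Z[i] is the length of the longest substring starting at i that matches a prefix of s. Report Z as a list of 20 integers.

Z[0]=20
i=1: i≥r, start 0; Z[1]=0
i=2: i≥r, start 0; Z[2]=0
i=3: i≥r, start 0; Z[3]=0
i=4: i≥r, start 0; Z[4]=0
i=5: i≥r, start 0; Z[5]=3 grow→box=[5,8)
i=6: min(r-i=2, Z[1]=0)=0; Z[6]=0
i=7: min(r-i=1, Z[2]=0)=0; Z[7]=0
i=8: i≥r, start 0; Z[8]=0
i=9: i≥r, start 0; Z[9]=0
i=10: i≥r, start 0; Z[10]=4 grow→box=[10,14)
i=11: min(r-i=3, Z[1]=0)=0; Z[11]=0
i=12: min(r-i=2, Z[2]=0)=0; Z[12]=0
i=13: min(r-i=1, Z[3]=0)=0; Z[13]=0
i=14: i≥r, start 0; Z[14]=3 grow→box=[14,17)
i=15: min(r-i=2, Z[1]=0)=0; Z[15]=0
i=16: min(r-i=1, Z[2]=0)=0; Z[16]=0
i=17: i≥r, start 0; Z[17]=2 grow→box=[17,19)
i=18: min(r-i=1, Z[1]=0)=0; Z[18]=0
i=19: i≥r, start 0; Z[19]=0

[20, 0, 0, 0, 0, 3, 0, 0, 0, 0, 4, 0, 0, 0, 3, 0, 0, 2, 0, 0]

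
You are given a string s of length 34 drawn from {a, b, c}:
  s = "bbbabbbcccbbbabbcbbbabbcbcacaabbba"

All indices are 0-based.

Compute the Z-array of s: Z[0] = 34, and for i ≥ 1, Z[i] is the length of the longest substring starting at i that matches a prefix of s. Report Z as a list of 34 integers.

[34, 2, 1, 0, 3, 2, 1, 0, 0, 0, 6, 2, 1, 0, 2, 1, 0, 6, 2, 1, 0, 2, 1, 0, 1, 0, 0, 0, 0, 0, 4, 2, 1, 0]

Z[0]=34
i=1: outside box; Z[1]=2 grow→box=[1,3)
i=2: min(r-i=1, Z[1]=2)=1; Z[2]=1
i=3: outside box; Z[3]=0
i=4: outside box; Z[4]=3 grow→box=[4,7)
i=5: min(r-i=2, Z[1]=2)=2; Z[5]=2
i=6: min(r-i=1, Z[2]=1)=1; Z[6]=1
i=7: outside box; Z[7]=0
i=8: outside box; Z[8]=0
i=9: outside box; Z[9]=0
i=10: outside box; Z[10]=6 grow→box=[10,16)
i=11: min(r-i=5, Z[1]=2)=2; Z[11]=2
i=12: min(r-i=4, Z[2]=1)=1; Z[12]=1
i=13: min(r-i=3, Z[3]=0)=0; Z[13]=0
i=14: min(r-i=2, Z[4]=3)=2; Z[14]=2
i=15: min(r-i=1, Z[5]=2)=1; Z[15]=1
i=16: outside box; Z[16]=0
i=17: outside box; Z[17]=6 grow→box=[17,23)
i=18: min(r-i=5, Z[1]=2)=2; Z[18]=2
i=19: min(r-i=4, Z[2]=1)=1; Z[19]=1
i=20: min(r-i=3, Z[3]=0)=0; Z[20]=0
i=21: min(r-i=2, Z[4]=3)=2; Z[21]=2
i=22: min(r-i=1, Z[5]=2)=1; Z[22]=1
i=23: outside box; Z[23]=0
i=24: outside box; Z[24]=1 grow→box=[24,25)
i=25: outside box; Z[25]=0
i=26: outside box; Z[26]=0
i=27: outside box; Z[27]=0
i=28: outside box; Z[28]=0
i=29: outside box; Z[29]=0
i=30: outside box; Z[30]=4 grow→box=[30,34)
i=31: min(r-i=3, Z[1]=2)=2; Z[31]=2
i=32: min(r-i=2, Z[2]=1)=1; Z[32]=1
i=33: min(r-i=1, Z[3]=0)=0; Z[33]=0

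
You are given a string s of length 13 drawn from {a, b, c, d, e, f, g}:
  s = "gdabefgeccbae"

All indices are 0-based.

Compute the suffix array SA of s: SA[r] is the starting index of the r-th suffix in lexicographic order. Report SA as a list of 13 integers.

[2, 11, 10, 3, 9, 8, 1, 12, 7, 4, 5, 0, 6]

rank→(start, suffix):
  0 → (2, 'abefgeccbae')
  1 → (11, 'ae')
  2 → (10, 'bae')
  3 → (3, 'befgeccbae')
  4 → (9, 'cbae')
  5 → (8, 'ccbae')
  6 → (1, 'dabefgeccbae')
  7 → (12, 'e')
  8 → (7, 'eccbae')
  9 → (4, 'efgeccbae')
  10 → (5, 'fgeccbae')
  11 → (0, 'gdabefgeccbae')
  12 → (6, 'geccbae')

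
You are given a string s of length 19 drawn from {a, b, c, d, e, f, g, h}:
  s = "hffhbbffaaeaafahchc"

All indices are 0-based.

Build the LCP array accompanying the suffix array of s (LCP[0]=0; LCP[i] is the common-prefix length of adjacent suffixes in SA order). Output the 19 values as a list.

sorted suffixes:
  #0 SA[0]=8  'aaeaafahchc'
  #1 SA[1]=11  'aafahchc'
  #2 SA[2]=9  'aeaafahchc'
  #3 SA[3]=12  'afahchc'
  #4 SA[4]=14  'ahchc'
  #5 SA[5]=4  'bbffaaeaafahchc'
  #6 SA[6]=5  'bffaaeaafahchc'
  #7 SA[7]=18  'c'
  #8 SA[8]=16  'chc'
  #9 SA[9]=10  'eaafahchc'
  #10 SA[10]=7  'faaeaafahchc'
  #11 SA[11]=13  'fahchc'
  #12 SA[12]=6  'ffaaeaafahchc'
  #13 SA[13]=1  'ffhbbffaaeaafahchc'
  #14 SA[14]=2  'fhbbffaaeaafahchc'
  #15 SA[15]=3  'hbbffaaeaafahchc'
  #16 SA[16]=17  'hc'
  #17 SA[17]=15  'hchc'
  #18 SA[18]=0  'hffhbbffaaeaafahchc'

SA = [8, 11, 9, 12, 14, 4, 5, 18, 16, 10, 7, 13, 6, 1, 2, 3, 17, 15, 0]
i: (SA[i-1],SA[i]) lcp shared
  1: (8,11) 2 'aa'
  2: (11,9) 1 'a'
  3: (9,12) 1 'a'
  4: (12,14) 1 'a'
  5: (14,4) 0 ''
  6: (4,5) 1 'b'
  7: (5,18) 0 ''
  8: (18,16) 1 'c'
  9: (16,10) 0 ''
  10: (10,7) 0 ''
  11: (7,13) 2 'fa'
  12: (13,6) 1 'f'
  13: (6,1) 2 'ff'
  14: (1,2) 1 'f'
  15: (2,3) 0 ''
  16: (3,17) 1 'h'
  17: (17,15) 2 'hc'
  18: (15,0) 1 'h'

[0, 2, 1, 1, 1, 0, 1, 0, 1, 0, 0, 2, 1, 2, 1, 0, 1, 2, 1]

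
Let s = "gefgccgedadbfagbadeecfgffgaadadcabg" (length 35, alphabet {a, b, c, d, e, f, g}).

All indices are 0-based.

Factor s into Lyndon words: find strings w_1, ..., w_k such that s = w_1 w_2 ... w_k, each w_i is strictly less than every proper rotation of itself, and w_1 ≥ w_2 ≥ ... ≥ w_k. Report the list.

emit factor 1: 'g' (i=0, period=1)
emit factor 2: 'efg' (i=1, period=3)
emit factor 3: 'ccged' (i=4, period=5)
emit factor 4: 'adbfagbadeecfgffg' (i=9, period=17)
emit factor 5: 'aadadcabg' (i=26, period=9)

["g", "efg", "ccged", "adbfagbadeecfgffg", "aadadcabg"]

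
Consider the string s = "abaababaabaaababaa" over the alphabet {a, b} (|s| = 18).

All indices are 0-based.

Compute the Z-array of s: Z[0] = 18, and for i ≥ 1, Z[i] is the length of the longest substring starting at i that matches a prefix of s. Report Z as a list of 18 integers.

[18, 0, 1, 3, 0, 6, 0, 1, 4, 0, 1, 1, 3, 0, 4, 0, 1, 1]

Z[0]=18
i=1: outside box; Z[1]=0
i=2: outside box; Z[2]=1 scan→box=[2,3)
i=3: outside box; Z[3]=3 scan→box=[3,6)
i=4: min(r-i=2, Z[1]=0)=0; Z[4]=0
i=5: min(r-i=1, Z[2]=1)=1; Z[5]=6 scan→box=[5,11)
i=6: min(r-i=5, Z[1]=0)=0; Z[6]=0
i=7: min(r-i=4, Z[2]=1)=1; Z[7]=1
i=8: min(r-i=3, Z[3]=3)=3; Z[8]=4 scan→box=[8,12)
i=9: min(r-i=3, Z[1]=0)=0; Z[9]=0
i=10: min(r-i=2, Z[2]=1)=1; Z[10]=1
i=11: min(r-i=1, Z[3]=3)=1; Z[11]=1
i=12: outside box; Z[12]=3 scan→box=[12,15)
i=13: min(r-i=2, Z[1]=0)=0; Z[13]=0
i=14: min(r-i=1, Z[2]=1)=1; Z[14]=4 scan→box=[14,18)
i=15: min(r-i=3, Z[1]=0)=0; Z[15]=0
i=16: min(r-i=2, Z[2]=1)=1; Z[16]=1
i=17: min(r-i=1, Z[3]=3)=1; Z[17]=1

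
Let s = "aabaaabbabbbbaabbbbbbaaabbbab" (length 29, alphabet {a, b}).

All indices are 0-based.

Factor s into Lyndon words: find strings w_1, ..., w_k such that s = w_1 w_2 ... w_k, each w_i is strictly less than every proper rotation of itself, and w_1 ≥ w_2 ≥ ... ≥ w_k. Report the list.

["aab", "aaabbabbbbaabbbbbbaaabbbab"]

emit factor 1: 'aab' (i=0, period=3)
emit factor 2: 'aaabbabbbbaabbbbbbaaabbbab' (i=3, period=26)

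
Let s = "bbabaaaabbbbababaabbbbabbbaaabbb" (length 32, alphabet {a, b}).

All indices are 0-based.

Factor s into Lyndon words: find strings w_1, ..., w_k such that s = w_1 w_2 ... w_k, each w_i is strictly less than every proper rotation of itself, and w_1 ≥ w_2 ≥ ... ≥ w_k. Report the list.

["b", "b", "ab", "aaaabbbbababaabbbbabbbaaabbb"]

emit factor 1: 'b' (i=0, period=1)
emit factor 2: 'b' (i=1, period=1)
emit factor 3: 'ab' (i=2, period=2)
emit factor 4: 'aaaabbbbababaabbbbabbbaaabbb' (i=4, period=28)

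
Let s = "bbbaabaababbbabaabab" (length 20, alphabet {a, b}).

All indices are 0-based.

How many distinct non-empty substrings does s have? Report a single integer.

rank→(start, suffix):
  0 → (3, 'aabaababbbabaabab')
  1 → (15, 'aabab')
  2 → (6, 'aababbbabaabab')
  3 → (18, 'ab')
  4 → (13, 'abaabab')
  5 → (4, 'abaababbbabaabab')
  6 → (16, 'abab')
  7 → (7, 'ababbbabaabab')
  8 → (9, 'abbbabaabab')
  9 → (19, 'b')
  10 → (2, 'baabaababbbabaabab')
  11 → (14, 'baabab')
  12 → (5, 'baababbbabaabab')
  13 → (17, 'bab')
  14 → (12, 'babaabab')
  15 → (8, 'babbbabaabab')
  16 → (1, 'bbaabaababbbabaabab')
  17 → (11, 'bbabaabab')
  18 → (0, 'bbbaabaababbbabaabab')
  19 → (10, 'bbbabaabab')

SA = [3, 15, 6, 18, 13, 4, 16, 7, 9, 19, 2, 14, 5, 17, 12, 8, 1, 11, 0, 10]
[i] adj suffixes → lcp
  [1] 3/15 → 4 ('aaba')
  [2] 15/6 → 5 ('aabab')
  [3] 6/18 → 1 ('a')
  [4] 18/13 → 2 ('ab')
  [5] 13/4 → 7 ('abaabab')
  [6] 4/16 → 3 ('aba')
  [7] 16/7 → 4 ('abab')
  [8] 7/9 → 2 ('ab')
  [9] 9/19 → 0 ('')
  [10] 19/2 → 1 ('b')
  [11] 2/14 → 5 ('baaba')
  [12] 14/5 → 6 ('baabab')
  [13] 5/17 → 2 ('ba')
  [14] 17/12 → 3 ('bab')
  [15] 12/8 → 3 ('bab')
  [16] 8/1 → 1 ('b')
  [17] 1/11 → 3 ('bba')
  [18] 11/0 → 2 ('bb')
  [19] 0/10 → 4 ('bbba')

n(n+1)/2 = 20·21/2 = 210
Σ LCP = 0 + 4 + 5 + 1 + 2 + 7 + 3 + 4 + 2 + 0 + 1 + 5 + 6 + 2 + 3 + 3 + 1 + 3 + 2 + 4 = 58
distinct = 210 − 58 = 152

152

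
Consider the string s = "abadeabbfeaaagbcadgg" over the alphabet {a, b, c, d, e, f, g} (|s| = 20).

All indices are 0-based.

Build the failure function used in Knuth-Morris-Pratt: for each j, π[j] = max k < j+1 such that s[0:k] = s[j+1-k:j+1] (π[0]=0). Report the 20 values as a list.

π[0] = 0
j=1 s[j]='b': π[1]=0 (border '')
j=2 s[j]='a': π[2]=1 (border 'a')
j=3 s[j]='d': k: 1→0; π[3]=0 (border '')
j=4 s[j]='e': π[4]=0 (border '')
j=5 s[j]='a': π[5]=1 (border 'a')
j=6 s[j]='b': π[6]=2 (border 'ab')
j=7 s[j]='b': k: 2→0; π[7]=0 (border '')
j=8 s[j]='f': π[8]=0 (border '')
j=9 s[j]='e': π[9]=0 (border '')
j=10 s[j]='a': π[10]=1 (border 'a')
j=11 s[j]='a': k: 1→0; π[11]=1 (border 'a')
j=12 s[j]='a': k: 1→0; π[12]=1 (border 'a')
j=13 s[j]='g': k: 1→0; π[13]=0 (border '')
j=14 s[j]='b': π[14]=0 (border '')
j=15 s[j]='c': π[15]=0 (border '')
j=16 s[j]='a': π[16]=1 (border 'a')
j=17 s[j]='d': k: 1→0; π[17]=0 (border '')
j=18 s[j]='g': π[18]=0 (border '')
j=19 s[j]='g': π[19]=0 (border '')

[0, 0, 1, 0, 0, 1, 2, 0, 0, 0, 1, 1, 1, 0, 0, 0, 1, 0, 0, 0]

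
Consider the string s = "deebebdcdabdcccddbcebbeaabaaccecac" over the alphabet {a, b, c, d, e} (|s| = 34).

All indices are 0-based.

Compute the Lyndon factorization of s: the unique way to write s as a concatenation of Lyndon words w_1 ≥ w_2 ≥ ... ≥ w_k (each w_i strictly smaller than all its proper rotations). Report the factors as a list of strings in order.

["dee", "be", "bdcd", "abdcccddbcebbe", "aabaaccecac"]

emit factor 1: 'dee' (i=0, period=3)
emit factor 2: 'be' (i=3, period=2)
emit factor 3: 'bdcd' (i=5, period=4)
emit factor 4: 'abdcccddbcebbe' (i=9, period=14)
emit factor 5: 'aabaaccecac' (i=23, period=11)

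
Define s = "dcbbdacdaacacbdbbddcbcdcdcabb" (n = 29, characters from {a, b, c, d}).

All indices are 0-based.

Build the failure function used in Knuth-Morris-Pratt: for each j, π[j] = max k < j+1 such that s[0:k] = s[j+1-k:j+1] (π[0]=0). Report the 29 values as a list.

[0, 0, 0, 0, 1, 0, 0, 1, 0, 0, 0, 0, 0, 0, 1, 0, 0, 1, 1, 2, 3, 0, 1, 2, 1, 2, 0, 0, 0]

π[0] = 0
j=1 s[j]='c': π[1]=0 (border '')
j=2 s[j]='b': π[2]=0 (border '')
j=3 s[j]='b': π[3]=0 (border '')
j=4 s[j]='d': π[4]=1 (border 'd')
j=5 s[j]='a': k: 1→0; π[5]=0 (border '')
j=6 s[j]='c': π[6]=0 (border '')
j=7 s[j]='d': π[7]=1 (border 'd')
j=8 s[j]='a': k: 1→0; π[8]=0 (border '')
j=9 s[j]='a': π[9]=0 (border '')
j=10 s[j]='c': π[10]=0 (border '')
j=11 s[j]='a': π[11]=0 (border '')
j=12 s[j]='c': π[12]=0 (border '')
j=13 s[j]='b': π[13]=0 (border '')
j=14 s[j]='d': π[14]=1 (border 'd')
j=15 s[j]='b': k: 1→0; π[15]=0 (border '')
j=16 s[j]='b': π[16]=0 (border '')
j=17 s[j]='d': π[17]=1 (border 'd')
j=18 s[j]='d': k: 1→0; π[18]=1 (border 'd')
j=19 s[j]='c': π[19]=2 (border 'dc')
j=20 s[j]='b': π[20]=3 (border 'dcb')
j=21 s[j]='c': k: 3→0; π[21]=0 (border '')
j=22 s[j]='d': π[22]=1 (border 'd')
j=23 s[j]='c': π[23]=2 (border 'dc')
j=24 s[j]='d': k: 2→0; π[24]=1 (border 'd')
j=25 s[j]='c': π[25]=2 (border 'dc')
j=26 s[j]='a': k: 2→0; π[26]=0 (border '')
j=27 s[j]='b': π[27]=0 (border '')
j=28 s[j]='b': π[28]=0 (border '')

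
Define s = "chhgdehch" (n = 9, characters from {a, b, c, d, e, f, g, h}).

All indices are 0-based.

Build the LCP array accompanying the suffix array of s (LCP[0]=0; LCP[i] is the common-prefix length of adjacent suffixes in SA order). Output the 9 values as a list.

rank | idx | suffix
   0 |   7 | ch
   1 |   0 | chhgdehch
   2 |   4 | dehch
   3 |   5 | ehch
   4 |   3 | gdehch
   5 |   8 | h
   6 |   6 | hch
   7 |   2 | hgdehch
   8 |   1 | hhgdehch

SA = [7, 0, 4, 5, 3, 8, 6, 2, 1]
i: (SA[i-1],SA[i]) lcp shared
  1: (7,0) 2 'ch'
  2: (0,4) 0 ''
  3: (4,5) 0 ''
  4: (5,3) 0 ''
  5: (3,8) 0 ''
  6: (8,6) 1 'h'
  7: (6,2) 1 'h'
  8: (2,1) 1 'h'

[0, 2, 0, 0, 0, 0, 1, 1, 1]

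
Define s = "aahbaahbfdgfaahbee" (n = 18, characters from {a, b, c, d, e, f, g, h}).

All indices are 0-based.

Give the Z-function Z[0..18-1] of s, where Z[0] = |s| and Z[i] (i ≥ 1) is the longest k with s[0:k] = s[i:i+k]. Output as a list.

[18, 1, 0, 0, 4, 1, 0, 0, 0, 0, 0, 0, 4, 1, 0, 0, 0, 0]

Z[0]=18
i=1: outside box; Z[1]=1 extend→box=[1,2)
i=2: outside box; Z[2]=0
i=3: outside box; Z[3]=0
i=4: outside box; Z[4]=4 extend→box=[4,8)
i=5: min(r-i=3, Z[1]=1)=1; Z[5]=1
i=6: min(r-i=2, Z[2]=0)=0; Z[6]=0
i=7: min(r-i=1, Z[3]=0)=0; Z[7]=0
i=8: outside box; Z[8]=0
i=9: outside box; Z[9]=0
i=10: outside box; Z[10]=0
i=11: outside box; Z[11]=0
i=12: outside box; Z[12]=4 extend→box=[12,16)
i=13: min(r-i=3, Z[1]=1)=1; Z[13]=1
i=14: min(r-i=2, Z[2]=0)=0; Z[14]=0
i=15: min(r-i=1, Z[3]=0)=0; Z[15]=0
i=16: outside box; Z[16]=0
i=17: outside box; Z[17]=0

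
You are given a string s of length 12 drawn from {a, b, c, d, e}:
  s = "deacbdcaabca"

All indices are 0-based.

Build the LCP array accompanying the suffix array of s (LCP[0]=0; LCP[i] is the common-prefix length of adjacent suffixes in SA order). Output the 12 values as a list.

rank | idx | suffix
   0 |  11 | a
   1 |   7 | aabca
   2 |   8 | abca
   3 |   2 | acbdcaabca
   4 |   9 | bca
   5 |   4 | bdcaabca
   6 |  10 | ca
   7 |   6 | caabca
   8 |   3 | cbdcaabca
   9 |   5 | dcaabca
  10 |   0 | deacbdcaabca
  11 |   1 | eacbdcaabca

SA = [11, 7, 8, 2, 9, 4, 10, 6, 3, 5, 0, 1]
i: (SA[i-1],SA[i]) lcp shared
  1: (11,7) 1 'a'
  2: (7,8) 1 'a'
  3: (8,2) 1 'a'
  4: (2,9) 0 ''
  5: (9,4) 1 'b'
  6: (4,10) 0 ''
  7: (10,6) 2 'ca'
  8: (6,3) 1 'c'
  9: (3,5) 0 ''
  10: (5,0) 1 'd'
  11: (0,1) 0 ''

[0, 1, 1, 1, 0, 1, 0, 2, 1, 0, 1, 0]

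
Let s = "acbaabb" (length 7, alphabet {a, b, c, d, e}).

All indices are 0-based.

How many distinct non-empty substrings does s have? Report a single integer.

rank | idx | suffix
   0 |   3 | aabb
   1 |   4 | abb
   2 |   0 | acbaabb
   3 |   6 | b
   4 |   2 | baabb
   5 |   5 | bb
   6 |   1 | cbaabb

SA = [3, 4, 0, 6, 2, 5, 1]
rank  pair      lcp
   1  s[3:],s[4:]  1  'a'
   2  s[4:],s[0:]  1  'a'
   3  s[0:],s[6:]  0  ''
   4  s[6:],s[2:]  1  'b'
   5  s[2:],s[5:]  1  'b'
   6  s[5:],s[1:]  0  ''

n(n+1)/2 = 7·8/2 = 28
Σ LCP = 0 + 1 + 1 + 0 + 1 + 1 + 0 = 4
distinct = 28 − 4 = 24

24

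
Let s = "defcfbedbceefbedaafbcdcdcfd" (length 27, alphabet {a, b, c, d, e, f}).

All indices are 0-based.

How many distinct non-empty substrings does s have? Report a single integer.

344

sorted suffixes:
  #0 SA[0]=16  'aafbcdcdcfd'
  #1 SA[1]=17  'afbcdcdcfd'
  #2 SA[2]=19  'bcdcdcfd'
  #3 SA[3]=8  'bceefbedaafbcdcdcfd'
  #4 SA[4]=13  'bedaafbcdcdcfd'
  #5 SA[5]=5  'bedbceefbedaafbcdcdcfd'
  #6 SA[6]=20  'cdcdcfd'
  #7 SA[7]=22  'cdcfd'
  #8 SA[8]=9  'ceefbedaafbcdcdcfd'
  #9 SA[9]=3  'cfbedbceefbedaafbcdcdcfd'
  #10 SA[10]=24  'cfd'
  #11 SA[11]=26  'd'
  #12 SA[12]=15  'daafbcdcdcfd'
  #13 SA[13]=7  'dbceefbedaafbcdcdcfd'
  #14 SA[14]=21  'dcdcfd'
  #15 SA[15]=23  'dcfd'
  #16 SA[16]=0  'defcfbedbceefbedaafbcdcdcfd'
  #17 SA[17]=14  'edaafbcdcdcfd'
  #18 SA[18]=6  'edbceefbedaafbcdcdcfd'
  #19 SA[19]=10  'eefbedaafbcdcdcfd'
  #20 SA[20]=11  'efbedaafbcdcdcfd'
  #21 SA[21]=1  'efcfbedbceefbedaafbcdcdcfd'
  #22 SA[22]=18  'fbcdcdcfd'
  #23 SA[23]=12  'fbedaafbcdcdcfd'
  #24 SA[24]=4  'fbedbceefbedaafbcdcdcfd'
  #25 SA[25]=2  'fcfbedbceefbedaafbcdcdcfd'
  #26 SA[26]=25  'fd'

SA = [16, 17, 19, 8, 13, 5, 20, 22, 9, 3, 24, 26, 15, 7, 21, 23, 0, 14, 6, 10, 11, 1, 18, 12, 4, 2, 25]
i: (SA[i-1],SA[i]) lcp shared
  1: (16,17) 1 'a'
  2: (17,19) 0 ''
  3: (19,8) 2 'bc'
  4: (8,13) 1 'b'
  5: (13,5) 3 'bed'
  6: (5,20) 0 ''
  7: (20,22) 3 'cdc'
  8: (22,9) 1 'c'
  9: (9,3) 1 'c'
  10: (3,24) 2 'cf'
  11: (24,26) 0 ''
  12: (26,15) 1 'd'
  13: (15,7) 1 'd'
  14: (7,21) 1 'd'
  15: (21,23) 2 'dc'
  16: (23,0) 1 'd'
  17: (0,14) 0 ''
  18: (14,6) 2 'ed'
  19: (6,10) 1 'e'
  20: (10,11) 1 'e'
  21: (11,1) 2 'ef'
  22: (1,18) 0 ''
  23: (18,12) 2 'fb'
  24: (12,4) 4 'fbed'
  25: (4,2) 1 'f'
  26: (2,25) 1 'f'

n(n+1)/2 = 27·28/2 = 378
Σ LCP = 0 + 1 + 0 + 2 + 1 + 3 + 0 + 3 + 1 + 1 + 2 + 0 + 1 + 1 + 1 + 2 + 1 + 0 + 2 + 1 + 1 + 2 + 0 + 2 + 4 + 1 + 1 = 34
distinct = 378 − 34 = 344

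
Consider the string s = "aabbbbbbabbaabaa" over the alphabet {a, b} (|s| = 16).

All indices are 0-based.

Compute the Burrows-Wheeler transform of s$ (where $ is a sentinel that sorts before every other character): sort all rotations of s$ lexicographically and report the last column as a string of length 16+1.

aabb$abaabbabbbba

rank  rotation           last
    0  $aabbbbbbabbaabaa  a
    1  a$aabbbbbbabbaaba  a
    2  aa$aabbbbbbabbaab  b
    3  aabaa$aabbbbbbabb  b
    4  aabbbbbbabbaabaa$  $
    5  abaa$aabbbbbbabba  a
    6  abbaabaa$aabbbbbb  b
    7  abbbbbbabbaabaa$a  a
    8  baa$aabbbbbbabbaa  a
    9  baabaa$aabbbbbbab  b
   10  babbaabaa$aabbbbb  b
   11  bbaabaa$aabbbbbba  a
   12  bbabbaabaa$aabbbb  b
   13  bbbabbaabaa$aabbb  b
   14  bbbbabbaabaa$aabb  b
   15  bbbbbabbaabaa$aab  b
   16  bbbbbbabbaabaa$aa  a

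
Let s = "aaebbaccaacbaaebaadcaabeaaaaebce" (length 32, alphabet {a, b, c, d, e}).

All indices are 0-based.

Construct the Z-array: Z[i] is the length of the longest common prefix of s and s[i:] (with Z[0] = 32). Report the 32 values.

[32, 1, 0, 0, 0, 1, 0, 0, 2, 1, 0, 0, 4, 1, 0, 0, 2, 1, 0, 0, 2, 1, 0, 0, 2, 2, 4, 1, 0, 0, 0, 0]

Z[0]=32
i=1: fresh scan; Z[1]=1 extend→box=[1,2)
i=2: fresh scan; Z[2]=0
i=3: fresh scan; Z[3]=0
i=4: fresh scan; Z[4]=0
i=5: fresh scan; Z[5]=1 extend→box=[5,6)
i=6: fresh scan; Z[6]=0
i=7: fresh scan; Z[7]=0
i=8: fresh scan; Z[8]=2 extend→box=[8,10)
i=9: min(r-i=1, Z[1]=1)=1; Z[9]=1
i=10: fresh scan; Z[10]=0
i=11: fresh scan; Z[11]=0
i=12: fresh scan; Z[12]=4 extend→box=[12,16)
i=13: min(r-i=3, Z[1]=1)=1; Z[13]=1
i=14: min(r-i=2, Z[2]=0)=0; Z[14]=0
i=15: min(r-i=1, Z[3]=0)=0; Z[15]=0
i=16: fresh scan; Z[16]=2 extend→box=[16,18)
i=17: min(r-i=1, Z[1]=1)=1; Z[17]=1
i=18: fresh scan; Z[18]=0
i=19: fresh scan; Z[19]=0
i=20: fresh scan; Z[20]=2 extend→box=[20,22)
i=21: min(r-i=1, Z[1]=1)=1; Z[21]=1
i=22: fresh scan; Z[22]=0
i=23: fresh scan; Z[23]=0
i=24: fresh scan; Z[24]=2 extend→box=[24,26)
i=25: min(r-i=1, Z[1]=1)=1; Z[25]=2 extend→box=[25,27)
i=26: min(r-i=1, Z[1]=1)=1; Z[26]=4 extend→box=[26,30)
i=27: min(r-i=3, Z[1]=1)=1; Z[27]=1
i=28: min(r-i=2, Z[2]=0)=0; Z[28]=0
i=29: min(r-i=1, Z[3]=0)=0; Z[29]=0
i=30: fresh scan; Z[30]=0
i=31: fresh scan; Z[31]=0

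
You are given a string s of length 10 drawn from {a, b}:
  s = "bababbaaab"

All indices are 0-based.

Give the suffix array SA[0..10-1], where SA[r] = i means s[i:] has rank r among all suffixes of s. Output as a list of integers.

[6, 7, 8, 1, 3, 9, 5, 0, 2, 4]

sorted suffixes:
  #0 SA[0]=6  'aaab'
  #1 SA[1]=7  'aab'
  #2 SA[2]=8  'ab'
  #3 SA[3]=1  'ababbaaab'
  #4 SA[4]=3  'abbaaab'
  #5 SA[5]=9  'b'
  #6 SA[6]=5  'baaab'
  #7 SA[7]=0  'bababbaaab'
  #8 SA[8]=2  'babbaaab'
  #9 SA[9]=4  'bbaaab'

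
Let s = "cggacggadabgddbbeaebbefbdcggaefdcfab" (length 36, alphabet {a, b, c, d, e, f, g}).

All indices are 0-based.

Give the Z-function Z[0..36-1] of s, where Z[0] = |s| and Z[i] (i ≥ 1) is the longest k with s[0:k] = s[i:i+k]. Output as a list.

Z[0]=36
i=1: i≥r, start 0; Z[1]=0
i=2: i≥r, start 0; Z[2]=0
i=3: i≥r, start 0; Z[3]=0
i=4: i≥r, start 0; Z[4]=4 grow→box=[4,8)
i=5: min(r-i=3, Z[1]=0)=0; Z[5]=0
i=6: min(r-i=2, Z[2]=0)=0; Z[6]=0
i=7: min(r-i=1, Z[3]=0)=0; Z[7]=0
i=8: i≥r, start 0; Z[8]=0
i=9: i≥r, start 0; Z[9]=0
i=10: i≥r, start 0; Z[10]=0
i=11: i≥r, start 0; Z[11]=0
i=12: i≥r, start 0; Z[12]=0
i=13: i≥r, start 0; Z[13]=0
i=14: i≥r, start 0; Z[14]=0
i=15: i≥r, start 0; Z[15]=0
i=16: i≥r, start 0; Z[16]=0
i=17: i≥r, start 0; Z[17]=0
i=18: i≥r, start 0; Z[18]=0
i=19: i≥r, start 0; Z[19]=0
i=20: i≥r, start 0; Z[20]=0
i=21: i≥r, start 0; Z[21]=0
i=22: i≥r, start 0; Z[22]=0
i=23: i≥r, start 0; Z[23]=0
i=24: i≥r, start 0; Z[24]=0
i=25: i≥r, start 0; Z[25]=4 grow→box=[25,29)
i=26: min(r-i=3, Z[1]=0)=0; Z[26]=0
i=27: min(r-i=2, Z[2]=0)=0; Z[27]=0
i=28: min(r-i=1, Z[3]=0)=0; Z[28]=0
i=29: i≥r, start 0; Z[29]=0
i=30: i≥r, start 0; Z[30]=0
i=31: i≥r, start 0; Z[31]=0
i=32: i≥r, start 0; Z[32]=1 grow→box=[32,33)
i=33: i≥r, start 0; Z[33]=0
i=34: i≥r, start 0; Z[34]=0
i=35: i≥r, start 0; Z[35]=0

[36, 0, 0, 0, 4, 0, 0, 0, 0, 0, 0, 0, 0, 0, 0, 0, 0, 0, 0, 0, 0, 0, 0, 0, 0, 4, 0, 0, 0, 0, 0, 0, 1, 0, 0, 0]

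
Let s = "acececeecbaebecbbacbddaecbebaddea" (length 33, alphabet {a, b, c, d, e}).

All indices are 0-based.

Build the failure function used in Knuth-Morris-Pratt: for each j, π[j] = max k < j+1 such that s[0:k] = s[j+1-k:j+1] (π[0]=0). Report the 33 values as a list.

π[0] = 0
j=1 s[j]='c': π[1]=0 (border '')
j=2 s[j]='e': π[2]=0 (border '')
j=3 s[j]='c': π[3]=0 (border '')
j=4 s[j]='e': π[4]=0 (border '')
j=5 s[j]='c': π[5]=0 (border '')
j=6 s[j]='e': π[6]=0 (border '')
j=7 s[j]='e': π[7]=0 (border '')
j=8 s[j]='c': π[8]=0 (border '')
j=9 s[j]='b': π[9]=0 (border '')
j=10 s[j]='a': π[10]=1 (border 'a')
j=11 s[j]='e': k: 1→0; π[11]=0 (border '')
j=12 s[j]='b': π[12]=0 (border '')
j=13 s[j]='e': π[13]=0 (border '')
j=14 s[j]='c': π[14]=0 (border '')
j=15 s[j]='b': π[15]=0 (border '')
j=16 s[j]='b': π[16]=0 (border '')
j=17 s[j]='a': π[17]=1 (border 'a')
j=18 s[j]='c': π[18]=2 (border 'ac')
j=19 s[j]='b': k: 2→0; π[19]=0 (border '')
j=20 s[j]='d': π[20]=0 (border '')
j=21 s[j]='d': π[21]=0 (border '')
j=22 s[j]='a': π[22]=1 (border 'a')
j=23 s[j]='e': k: 1→0; π[23]=0 (border '')
j=24 s[j]='c': π[24]=0 (border '')
j=25 s[j]='b': π[25]=0 (border '')
j=26 s[j]='e': π[26]=0 (border '')
j=27 s[j]='b': π[27]=0 (border '')
j=28 s[j]='a': π[28]=1 (border 'a')
j=29 s[j]='d': k: 1→0; π[29]=0 (border '')
j=30 s[j]='d': π[30]=0 (border '')
j=31 s[j]='e': π[31]=0 (border '')
j=32 s[j]='a': π[32]=1 (border 'a')

[0, 0, 0, 0, 0, 0, 0, 0, 0, 0, 1, 0, 0, 0, 0, 0, 0, 1, 2, 0, 0, 0, 1, 0, 0, 0, 0, 0, 1, 0, 0, 0, 1]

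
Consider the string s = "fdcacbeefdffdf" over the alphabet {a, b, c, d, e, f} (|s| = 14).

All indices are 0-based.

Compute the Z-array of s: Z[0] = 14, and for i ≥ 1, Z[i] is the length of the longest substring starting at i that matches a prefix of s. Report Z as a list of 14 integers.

[14, 0, 0, 0, 0, 0, 0, 0, 2, 0, 1, 2, 0, 1]

Z[0]=14
i=1: outside box; Z[1]=0
i=2: outside box; Z[2]=0
i=3: outside box; Z[3]=0
i=4: outside box; Z[4]=0
i=5: outside box; Z[5]=0
i=6: outside box; Z[6]=0
i=7: outside box; Z[7]=0
i=8: outside box; Z[8]=2 grow→box=[8,10)
i=9: min(r-i=1, Z[1]=0)=0; Z[9]=0
i=10: outside box; Z[10]=1 grow→box=[10,11)
i=11: outside box; Z[11]=2 grow→box=[11,13)
i=12: min(r-i=1, Z[1]=0)=0; Z[12]=0
i=13: outside box; Z[13]=1 grow→box=[13,14)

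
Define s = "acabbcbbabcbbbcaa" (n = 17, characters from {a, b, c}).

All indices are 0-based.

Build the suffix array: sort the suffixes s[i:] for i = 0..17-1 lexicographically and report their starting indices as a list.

[16, 15, 2, 8, 0, 7, 6, 11, 12, 3, 13, 4, 9, 14, 1, 5, 10]

sorted suffixes:
  #0 SA[0]=16  'a'
  #1 SA[1]=15  'aa'
  #2 SA[2]=2  'abbcbbabcbbbcaa'
  #3 SA[3]=8  'abcbbbcaa'
  #4 SA[4]=0  'acabbcbbabcbbbcaa'
  #5 SA[5]=7  'babcbbbcaa'
  #6 SA[6]=6  'bbabcbbbcaa'
  #7 SA[7]=11  'bbbcaa'
  #8 SA[8]=12  'bbcaa'
  #9 SA[9]=3  'bbcbbabcbbbcaa'
  #10 SA[10]=13  'bcaa'
  #11 SA[11]=4  'bcbbabcbbbcaa'
  #12 SA[12]=9  'bcbbbcaa'
  #13 SA[13]=14  'caa'
  #14 SA[14]=1  'cabbcbbabcbbbcaa'
  #15 SA[15]=5  'cbbabcbbbcaa'
  #16 SA[16]=10  'cbbbcaa'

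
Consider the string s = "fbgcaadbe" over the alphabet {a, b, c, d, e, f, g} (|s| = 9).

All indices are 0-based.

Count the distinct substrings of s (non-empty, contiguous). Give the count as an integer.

rank→(start, suffix):
  0 → (4, 'aadbe')
  1 → (5, 'adbe')
  2 → (7, 'be')
  3 → (1, 'bgcaadbe')
  4 → (3, 'caadbe')
  5 → (6, 'dbe')
  6 → (8, 'e')
  7 → (0, 'fbgcaadbe')
  8 → (2, 'gcaadbe')

SA = [4, 5, 7, 1, 3, 6, 8, 0, 2]
i: (SA[i-1],SA[i]) lcp shared
  1: (4,5) 1 'a'
  2: (5,7) 0 ''
  3: (7,1) 1 'b'
  4: (1,3) 0 ''
  5: (3,6) 0 ''
  6: (6,8) 0 ''
  7: (8,0) 0 ''
  8: (0,2) 0 ''

n(n+1)/2 = 9·10/2 = 45
Σ LCP = 0 + 1 + 0 + 1 + 0 + 0 + 0 + 0 + 0 = 2
distinct = 45 − 2 = 43

43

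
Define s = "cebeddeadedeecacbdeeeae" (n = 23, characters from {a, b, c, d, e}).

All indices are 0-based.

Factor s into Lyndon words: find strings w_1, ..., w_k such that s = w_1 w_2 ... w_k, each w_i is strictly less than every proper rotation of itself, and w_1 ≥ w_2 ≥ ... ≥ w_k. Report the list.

["ce", "bedde", "adedeec", "acbdeeeae"]

emit factor 1: 'ce' (i=0, period=2)
emit factor 2: 'bedde' (i=2, period=5)
emit factor 3: 'adedeec' (i=7, period=7)
emit factor 4: 'acbdeeeae' (i=14, period=9)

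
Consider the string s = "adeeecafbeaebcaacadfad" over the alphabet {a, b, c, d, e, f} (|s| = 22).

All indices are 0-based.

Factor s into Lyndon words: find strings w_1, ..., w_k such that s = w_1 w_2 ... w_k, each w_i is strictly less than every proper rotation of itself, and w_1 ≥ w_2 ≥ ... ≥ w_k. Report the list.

emit factor 1: 'adeeecafbeaebc' (i=0, period=14)
emit factor 2: 'aacadfad' (i=14, period=8)

["adeeecafbeaebc", "aacadfad"]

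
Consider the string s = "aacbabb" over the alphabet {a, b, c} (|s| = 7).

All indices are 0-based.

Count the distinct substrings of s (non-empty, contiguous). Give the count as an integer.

24

rank | idx | suffix
   0 |   0 | aacbabb
   1 |   4 | abb
   2 |   1 | acbabb
   3 |   6 | b
   4 |   3 | babb
   5 |   5 | bb
   6 |   2 | cbabb

SA = [0, 4, 1, 6, 3, 5, 2]
[i] adj suffixes → lcp
  [1] 0/4 → 1 ('a')
  [2] 4/1 → 1 ('a')
  [3] 1/6 → 0 ('')
  [4] 6/3 → 1 ('b')
  [5] 3/5 → 1 ('b')
  [6] 5/2 → 0 ('')

n(n+1)/2 = 7·8/2 = 28
Σ LCP = 0 + 1 + 1 + 0 + 1 + 1 + 0 = 4
distinct = 28 − 4 = 24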